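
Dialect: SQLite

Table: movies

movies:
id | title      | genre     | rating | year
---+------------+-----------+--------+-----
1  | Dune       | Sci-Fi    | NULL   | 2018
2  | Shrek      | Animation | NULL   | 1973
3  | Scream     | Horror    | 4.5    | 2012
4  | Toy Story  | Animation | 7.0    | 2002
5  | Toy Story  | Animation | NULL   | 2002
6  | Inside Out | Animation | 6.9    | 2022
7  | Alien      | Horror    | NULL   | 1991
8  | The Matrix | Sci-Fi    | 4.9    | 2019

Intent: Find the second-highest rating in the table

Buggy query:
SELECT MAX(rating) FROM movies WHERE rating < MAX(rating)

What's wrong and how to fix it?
Bug: The inner MAX is an aggregate inside WHERE, which is not allowed

Fix: Compute the overall MAX in a subquery, then take MAX of rows below it

Corrected query:
SELECT MAX(rating) FROM movies WHERE rating < (SELECT MAX(rating) FROM movies)

Result:
MAX(rating)
-----------
6.9        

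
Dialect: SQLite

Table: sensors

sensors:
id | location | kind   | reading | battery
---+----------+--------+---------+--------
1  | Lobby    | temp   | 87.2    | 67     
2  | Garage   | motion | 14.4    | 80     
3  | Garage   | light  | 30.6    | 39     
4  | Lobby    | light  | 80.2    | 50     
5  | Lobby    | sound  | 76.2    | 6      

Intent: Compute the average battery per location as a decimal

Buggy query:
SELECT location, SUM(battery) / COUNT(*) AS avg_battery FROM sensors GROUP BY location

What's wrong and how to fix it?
Bug: Both operands are integers, so '/' performs integer division and truncates

Fix: Cast one side to REAL so the division keeps the fractional part

Corrected query:
SELECT location, SUM(battery) * 1.0 / COUNT(*) AS avg_battery FROM sensors GROUP BY location

Result:
location | avg_battery
---------+------------
Garage   | 59.5       
Lobby    | 41         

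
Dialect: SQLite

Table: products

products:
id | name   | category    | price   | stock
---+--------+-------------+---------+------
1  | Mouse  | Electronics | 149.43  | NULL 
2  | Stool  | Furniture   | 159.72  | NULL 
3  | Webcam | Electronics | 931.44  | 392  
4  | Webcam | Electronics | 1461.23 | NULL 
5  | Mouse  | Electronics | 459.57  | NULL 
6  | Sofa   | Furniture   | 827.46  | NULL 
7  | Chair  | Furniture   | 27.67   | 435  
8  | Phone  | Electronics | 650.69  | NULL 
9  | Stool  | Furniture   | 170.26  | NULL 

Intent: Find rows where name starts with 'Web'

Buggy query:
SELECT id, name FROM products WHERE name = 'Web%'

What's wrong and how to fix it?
Bug: Wildcards only work with LIKE; '=' treats '%' as a literal character

Fix: Replace '=' with LIKE so 'Web%' is treated as a pattern

Corrected query:
SELECT id, name FROM products WHERE name LIKE 'Web%'

Result:
id | name  
---+-------
3  | Webcam
4  | Webcam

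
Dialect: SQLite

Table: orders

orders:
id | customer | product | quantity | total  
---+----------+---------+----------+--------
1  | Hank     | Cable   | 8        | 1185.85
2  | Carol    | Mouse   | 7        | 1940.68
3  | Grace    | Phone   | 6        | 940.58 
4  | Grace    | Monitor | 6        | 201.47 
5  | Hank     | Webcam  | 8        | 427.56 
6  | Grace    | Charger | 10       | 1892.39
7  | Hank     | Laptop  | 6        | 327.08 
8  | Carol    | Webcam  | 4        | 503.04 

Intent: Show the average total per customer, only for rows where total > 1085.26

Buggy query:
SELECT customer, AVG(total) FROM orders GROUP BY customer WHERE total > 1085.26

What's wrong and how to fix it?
Bug: Row-level WHERE must come before GROUP BY in the clause order

Fix: Place WHERE between FROM and GROUP BY

Corrected query:
SELECT customer, AVG(total) FROM orders WHERE total > 1085.26 GROUP BY customer

Result:
customer | AVG(total)
---------+-----------
Carol    | 1940.68   
Grace    | 1892.39   
Hank     | 1185.85   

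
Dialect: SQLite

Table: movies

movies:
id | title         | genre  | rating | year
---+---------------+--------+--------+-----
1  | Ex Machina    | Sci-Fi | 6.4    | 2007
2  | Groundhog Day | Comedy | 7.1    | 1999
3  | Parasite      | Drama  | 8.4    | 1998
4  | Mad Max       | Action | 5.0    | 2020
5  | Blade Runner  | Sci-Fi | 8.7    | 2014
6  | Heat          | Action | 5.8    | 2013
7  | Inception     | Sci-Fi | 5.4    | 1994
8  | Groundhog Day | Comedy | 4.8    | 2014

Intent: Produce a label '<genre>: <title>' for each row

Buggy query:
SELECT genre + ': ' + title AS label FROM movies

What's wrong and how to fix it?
Bug: '+' is numeric addition; on text columns SQLite converts them to 0 instead of concatenating

Fix: Replace + with || to concatenate text

Corrected query:
SELECT genre || ': ' || title AS label FROM movies

Result:
label                
---------------------
Sci-Fi: Ex Machina   
Comedy: Groundhog Day
Drama: Parasite      
Action: Mad Max      
Sci-Fi: Blade Runner 
Action: Heat         
Sci-Fi: Inception    
Comedy: Groundhog Day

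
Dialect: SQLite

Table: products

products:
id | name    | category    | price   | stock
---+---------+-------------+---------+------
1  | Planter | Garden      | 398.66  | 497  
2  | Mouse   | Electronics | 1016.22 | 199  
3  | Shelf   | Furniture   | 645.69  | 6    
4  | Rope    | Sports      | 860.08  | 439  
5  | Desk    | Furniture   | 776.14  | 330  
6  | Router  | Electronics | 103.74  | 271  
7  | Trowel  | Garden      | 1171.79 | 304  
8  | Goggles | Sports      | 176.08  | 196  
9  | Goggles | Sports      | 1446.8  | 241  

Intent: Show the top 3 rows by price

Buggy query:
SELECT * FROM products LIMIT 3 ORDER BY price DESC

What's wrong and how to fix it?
Bug: ORDER BY cannot follow LIMIT; LIMIT is the final clause

Fix: Swap the clauses: ORDER BY first, then LIMIT

Corrected query:
SELECT * FROM products ORDER BY price DESC LIMIT 3

Result:
id | name    | category    | price   | stock
---+---------+-------------+---------+------
9  | Goggles | Sports      | 1446.8  | 241  
7  | Trowel  | Garden      | 1171.79 | 304  
2  | Mouse   | Electronics | 1016.22 | 199  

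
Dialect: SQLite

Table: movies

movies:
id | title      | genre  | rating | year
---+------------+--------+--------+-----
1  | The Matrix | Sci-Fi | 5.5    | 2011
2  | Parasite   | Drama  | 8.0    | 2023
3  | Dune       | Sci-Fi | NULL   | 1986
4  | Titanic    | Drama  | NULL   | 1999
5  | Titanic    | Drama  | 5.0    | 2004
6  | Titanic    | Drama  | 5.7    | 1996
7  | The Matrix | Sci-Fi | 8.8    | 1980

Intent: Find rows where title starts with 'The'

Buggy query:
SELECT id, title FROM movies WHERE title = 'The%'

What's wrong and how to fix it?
Bug: Wildcards only work with LIKE; '=' treats '%' as a literal character

Fix: Use LIKE for wildcard pattern matching

Corrected query:
SELECT id, title FROM movies WHERE title LIKE 'The%'

Result:
id | title     
---+-----------
1  | The Matrix
7  | The Matrix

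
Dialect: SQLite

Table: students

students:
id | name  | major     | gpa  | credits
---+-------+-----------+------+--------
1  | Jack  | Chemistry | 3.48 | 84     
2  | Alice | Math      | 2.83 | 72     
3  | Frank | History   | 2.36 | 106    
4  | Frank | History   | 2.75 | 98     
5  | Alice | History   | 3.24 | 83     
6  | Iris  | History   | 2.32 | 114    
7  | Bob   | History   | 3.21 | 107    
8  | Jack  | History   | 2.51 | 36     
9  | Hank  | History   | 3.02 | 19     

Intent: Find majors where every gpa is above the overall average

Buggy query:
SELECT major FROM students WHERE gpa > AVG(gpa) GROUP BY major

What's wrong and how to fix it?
Bug: WHERE evaluates per row before aggregation, so AVG() is unavailable

Fix: Compute the overall average in a scalar subquery and compare each group's MIN against it in HAVING

Corrected query:
SELECT major FROM students GROUP BY major HAVING MIN(gpa) > (SELECT AVG(gpa) FROM students)

Result:
major    
---------
Chemistry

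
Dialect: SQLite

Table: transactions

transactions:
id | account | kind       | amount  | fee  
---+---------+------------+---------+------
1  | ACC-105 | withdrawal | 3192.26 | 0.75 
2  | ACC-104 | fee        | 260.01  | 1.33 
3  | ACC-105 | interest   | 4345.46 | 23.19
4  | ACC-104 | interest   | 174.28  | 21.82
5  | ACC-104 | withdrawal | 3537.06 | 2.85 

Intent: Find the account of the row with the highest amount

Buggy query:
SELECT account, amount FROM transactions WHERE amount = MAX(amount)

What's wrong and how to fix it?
Bug: WHERE is evaluated per row; an aggregate over the whole table isn't defined there

Fix: Use a subquery: WHERE amount = (SELECT MAX(amount) FROM transactions)

Corrected query:
SELECT account, amount FROM transactions WHERE amount = (SELECT MAX(amount) FROM transactions)

Result:
account | amount 
--------+--------
ACC-105 | 4345.46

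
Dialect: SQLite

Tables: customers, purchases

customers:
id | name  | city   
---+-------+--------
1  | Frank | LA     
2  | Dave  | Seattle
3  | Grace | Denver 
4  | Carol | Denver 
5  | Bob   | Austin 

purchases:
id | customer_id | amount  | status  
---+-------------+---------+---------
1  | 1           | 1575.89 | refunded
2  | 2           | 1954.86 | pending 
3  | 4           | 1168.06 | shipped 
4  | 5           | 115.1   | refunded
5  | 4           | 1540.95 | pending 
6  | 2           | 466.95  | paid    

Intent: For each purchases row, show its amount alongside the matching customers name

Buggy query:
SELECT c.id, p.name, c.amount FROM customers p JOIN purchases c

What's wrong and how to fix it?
Bug: JOIN with no ON clause produces a cartesian product; every purchases row pairs with every customers row

Fix: Add ON c.customer_id = p.id to the JOIN

Corrected query:
SELECT c.id, p.name, c.amount FROM customers p JOIN purchases c ON c.customer_id = p.id

Result:
id | name  | amount 
---+-------+--------
1  | Frank | 1575.89
2  | Dave  | 1954.86
3  | Carol | 1168.06
4  | Bob   | 115.1  
5  | Carol | 1540.95
6  | Dave  | 466.95 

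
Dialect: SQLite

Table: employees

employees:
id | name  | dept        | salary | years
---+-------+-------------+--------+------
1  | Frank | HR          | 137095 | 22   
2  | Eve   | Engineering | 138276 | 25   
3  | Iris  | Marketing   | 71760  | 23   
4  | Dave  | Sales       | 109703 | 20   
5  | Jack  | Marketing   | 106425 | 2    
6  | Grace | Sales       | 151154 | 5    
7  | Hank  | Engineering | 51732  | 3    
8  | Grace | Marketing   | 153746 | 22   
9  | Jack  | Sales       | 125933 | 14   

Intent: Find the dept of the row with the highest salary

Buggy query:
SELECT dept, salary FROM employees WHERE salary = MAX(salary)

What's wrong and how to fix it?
Bug: MAX(salary) is an aggregate and cannot be used directly in WHERE

Fix: Wrap MAX in a scalar subquery so WHERE compares against a single value

Corrected query:
SELECT dept, salary FROM employees WHERE salary = (SELECT MAX(salary) FROM employees)

Result:
dept      | salary
----------+-------
Marketing | 153746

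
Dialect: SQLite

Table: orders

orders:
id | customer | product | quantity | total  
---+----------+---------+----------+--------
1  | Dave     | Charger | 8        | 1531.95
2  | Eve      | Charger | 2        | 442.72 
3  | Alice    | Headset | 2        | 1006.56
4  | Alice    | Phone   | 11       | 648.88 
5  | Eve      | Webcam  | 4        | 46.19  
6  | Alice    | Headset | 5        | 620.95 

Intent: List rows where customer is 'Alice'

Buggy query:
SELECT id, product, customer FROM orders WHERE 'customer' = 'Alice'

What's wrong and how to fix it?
Bug: 'customer' in single quotes is a string literal, not the column; the comparison is literal-vs-literal and never true

Fix: Reference the column as customer without single quotes

Corrected query:
SELECT id, product, customer FROM orders WHERE customer = 'Alice'

Result:
id | product | customer
---+---------+---------
3  | Headset | Alice   
4  | Phone   | Alice   
6  | Headset | Alice   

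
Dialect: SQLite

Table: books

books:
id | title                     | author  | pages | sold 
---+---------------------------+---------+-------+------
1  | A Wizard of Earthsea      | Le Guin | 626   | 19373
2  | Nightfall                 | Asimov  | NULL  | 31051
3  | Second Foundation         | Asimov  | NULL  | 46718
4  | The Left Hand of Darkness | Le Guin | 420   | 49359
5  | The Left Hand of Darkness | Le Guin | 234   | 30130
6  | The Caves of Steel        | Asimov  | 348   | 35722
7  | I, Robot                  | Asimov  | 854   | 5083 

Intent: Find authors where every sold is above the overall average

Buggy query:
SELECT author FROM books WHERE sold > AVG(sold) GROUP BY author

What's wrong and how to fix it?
Bug: WHERE evaluates per row before aggregation, so AVG() is unavailable

Fix: Compute the overall average in a scalar subquery and compare each group's MIN against it in HAVING

Corrected query:
SELECT author FROM books GROUP BY author HAVING MIN(sold) > (SELECT AVG(sold) FROM books)

Result:
(no rows)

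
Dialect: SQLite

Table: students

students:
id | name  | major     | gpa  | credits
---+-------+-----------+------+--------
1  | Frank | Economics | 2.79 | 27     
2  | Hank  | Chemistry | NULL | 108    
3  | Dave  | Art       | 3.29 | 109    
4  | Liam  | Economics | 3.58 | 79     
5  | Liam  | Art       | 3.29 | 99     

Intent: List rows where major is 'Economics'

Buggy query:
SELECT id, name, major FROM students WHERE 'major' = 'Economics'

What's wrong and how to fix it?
Bug: 'major' in single quotes is a string literal, not the column; the comparison is literal-vs-literal and never true

Fix: Reference the column as major without single quotes

Corrected query:
SELECT id, name, major FROM students WHERE major = 'Economics'

Result:
id | name  | major    
---+-------+----------
1  | Frank | Economics
4  | Liam  | Economics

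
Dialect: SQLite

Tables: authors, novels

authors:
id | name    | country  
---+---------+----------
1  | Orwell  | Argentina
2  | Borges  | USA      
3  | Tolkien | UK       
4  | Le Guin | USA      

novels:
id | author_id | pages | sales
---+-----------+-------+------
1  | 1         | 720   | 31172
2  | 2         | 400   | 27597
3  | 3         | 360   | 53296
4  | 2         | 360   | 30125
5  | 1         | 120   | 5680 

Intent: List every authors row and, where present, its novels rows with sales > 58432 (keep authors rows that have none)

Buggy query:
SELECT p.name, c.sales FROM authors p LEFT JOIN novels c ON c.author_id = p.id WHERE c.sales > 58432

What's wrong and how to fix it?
Bug: A WHERE condition on the right-hand table after LEFT JOIN drops unmatched parents

Fix: Put 'c.sales > 58432' in the JOIN's ON clause instead of WHERE

Corrected query:
SELECT p.name, c.sales FROM authors p LEFT JOIN novels c ON c.author_id = p.id AND c.sales > 58432

Result:
name    | sales
--------+------
Orwell  | NULL 
Borges  | NULL 
Tolkien | NULL 
Le Guin | NULL 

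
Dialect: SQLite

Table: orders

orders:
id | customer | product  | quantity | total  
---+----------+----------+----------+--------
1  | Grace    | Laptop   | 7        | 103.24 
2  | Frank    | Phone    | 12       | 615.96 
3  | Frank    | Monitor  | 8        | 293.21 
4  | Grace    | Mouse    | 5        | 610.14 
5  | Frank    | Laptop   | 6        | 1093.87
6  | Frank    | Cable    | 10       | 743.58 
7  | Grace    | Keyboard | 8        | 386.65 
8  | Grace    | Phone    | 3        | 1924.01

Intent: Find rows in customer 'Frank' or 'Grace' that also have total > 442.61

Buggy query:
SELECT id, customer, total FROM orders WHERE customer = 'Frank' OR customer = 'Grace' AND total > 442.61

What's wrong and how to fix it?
Bug: AND binds tighter than OR, so this parses as customer = 'Frank' OR (customer = 'Grace' AND total > 442.61)

Fix: Group the OR with parentheses (or use IN), then AND the threshold

Corrected query:
SELECT id, customer, total FROM orders WHERE (customer = 'Frank' OR customer = 'Grace') AND total > 442.61

Result:
id | customer | total  
---+----------+--------
2  | Frank    | 615.96 
4  | Grace    | 610.14 
5  | Frank    | 1093.87
6  | Frank    | 743.58 
8  | Grace    | 1924.01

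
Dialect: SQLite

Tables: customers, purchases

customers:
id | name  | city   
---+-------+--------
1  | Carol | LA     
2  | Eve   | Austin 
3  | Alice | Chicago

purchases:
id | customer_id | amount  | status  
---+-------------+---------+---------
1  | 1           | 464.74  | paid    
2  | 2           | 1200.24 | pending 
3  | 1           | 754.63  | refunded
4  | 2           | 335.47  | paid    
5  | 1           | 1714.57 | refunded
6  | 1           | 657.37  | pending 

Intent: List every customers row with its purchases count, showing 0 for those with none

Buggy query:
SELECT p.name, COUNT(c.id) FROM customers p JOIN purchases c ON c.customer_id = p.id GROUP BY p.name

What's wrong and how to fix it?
Bug: An inner join excludes parents with zero children

Fix: Switch to LEFT JOIN to retain unmatched parent rows

Corrected query:
SELECT p.name, COUNT(c.id) FROM customers p LEFT JOIN purchases c ON c.customer_id = p.id GROUP BY p.name

Result:
name  | COUNT(c.id)
------+------------
Alice | 0          
Carol | 4          
Eve   | 2          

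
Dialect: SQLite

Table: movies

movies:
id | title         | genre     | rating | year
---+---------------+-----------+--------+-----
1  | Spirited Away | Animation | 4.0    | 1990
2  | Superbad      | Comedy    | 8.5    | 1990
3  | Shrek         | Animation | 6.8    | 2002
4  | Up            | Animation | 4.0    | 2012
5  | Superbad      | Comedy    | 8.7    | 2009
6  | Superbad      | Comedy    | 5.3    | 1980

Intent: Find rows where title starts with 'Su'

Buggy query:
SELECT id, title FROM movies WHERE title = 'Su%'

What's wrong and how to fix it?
Bug: Wildcards only work with LIKE; '=' treats '%' as a literal character

Fix: Replace '=' with LIKE so 'Su%' is treated as a pattern

Corrected query:
SELECT id, title FROM movies WHERE title LIKE 'Su%'

Result:
id | title   
---+---------
2  | Superbad
5  | Superbad
6  | Superbad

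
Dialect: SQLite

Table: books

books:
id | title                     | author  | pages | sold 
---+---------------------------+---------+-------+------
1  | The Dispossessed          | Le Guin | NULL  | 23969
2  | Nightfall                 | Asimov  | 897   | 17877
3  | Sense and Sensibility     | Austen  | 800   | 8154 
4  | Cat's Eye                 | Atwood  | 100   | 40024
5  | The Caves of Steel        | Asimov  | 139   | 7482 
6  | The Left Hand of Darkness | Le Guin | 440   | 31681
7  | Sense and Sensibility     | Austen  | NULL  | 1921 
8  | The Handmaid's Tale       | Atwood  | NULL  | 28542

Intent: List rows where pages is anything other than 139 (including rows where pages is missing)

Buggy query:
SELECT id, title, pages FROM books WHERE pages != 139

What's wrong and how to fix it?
Bug: 'pages != 139' is unknown when pages is NULL, so NULL rows are silently excluded

Fix: Add an explicit OR pages IS NULL to include the missing-value rows

Corrected query:
SELECT id, title, pages FROM books WHERE pages != 139 OR pages IS NULL

Result:
id | title                     | pages
---+---------------------------+------
1  | The Dispossessed          | NULL 
2  | Nightfall                 | 897  
3  | Sense and Sensibility     | 800  
4  | Cat's Eye                 | 100  
6  | The Left Hand of Darkness | 440  
7  | Sense and Sensibility     | NULL 
8  | The Handmaid's Tale       | NULL 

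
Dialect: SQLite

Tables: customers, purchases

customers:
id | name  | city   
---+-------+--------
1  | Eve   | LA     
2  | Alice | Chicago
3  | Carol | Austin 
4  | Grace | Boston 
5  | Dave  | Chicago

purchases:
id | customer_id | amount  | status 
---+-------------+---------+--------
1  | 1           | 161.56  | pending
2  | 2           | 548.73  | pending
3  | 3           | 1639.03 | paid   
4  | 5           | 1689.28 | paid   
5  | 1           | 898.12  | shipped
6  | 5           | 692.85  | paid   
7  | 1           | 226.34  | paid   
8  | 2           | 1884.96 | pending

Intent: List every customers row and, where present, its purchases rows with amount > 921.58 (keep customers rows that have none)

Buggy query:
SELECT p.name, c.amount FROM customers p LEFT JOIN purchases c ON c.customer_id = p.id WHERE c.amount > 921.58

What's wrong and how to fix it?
Bug: Filtering c.amount in WHERE discards the NULL rows produced by LEFT JOIN, turning it into an inner join

Fix: Move the right-table condition into the ON clause so unmatched parents are kept

Corrected query:
SELECT p.name, c.amount FROM customers p LEFT JOIN purchases c ON c.customer_id = p.id AND c.amount > 921.58

Result:
name  | amount 
------+--------
Eve   | NULL   
Alice | 1884.96
Carol | 1639.03
Grace | NULL   
Dave  | 1689.28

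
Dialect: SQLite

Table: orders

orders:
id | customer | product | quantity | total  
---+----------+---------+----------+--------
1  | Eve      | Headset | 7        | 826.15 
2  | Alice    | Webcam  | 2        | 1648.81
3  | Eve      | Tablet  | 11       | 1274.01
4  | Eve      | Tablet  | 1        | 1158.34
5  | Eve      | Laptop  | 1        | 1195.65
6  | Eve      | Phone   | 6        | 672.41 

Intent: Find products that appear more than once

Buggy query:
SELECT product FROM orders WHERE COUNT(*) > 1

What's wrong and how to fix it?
Bug: COUNT(*) is an aggregate and cannot be used in WHERE

Fix: Group first, then use HAVING for the count condition

Corrected query:
SELECT product FROM orders GROUP BY product HAVING COUNT(*) > 1

Result:
product
-------
Tablet 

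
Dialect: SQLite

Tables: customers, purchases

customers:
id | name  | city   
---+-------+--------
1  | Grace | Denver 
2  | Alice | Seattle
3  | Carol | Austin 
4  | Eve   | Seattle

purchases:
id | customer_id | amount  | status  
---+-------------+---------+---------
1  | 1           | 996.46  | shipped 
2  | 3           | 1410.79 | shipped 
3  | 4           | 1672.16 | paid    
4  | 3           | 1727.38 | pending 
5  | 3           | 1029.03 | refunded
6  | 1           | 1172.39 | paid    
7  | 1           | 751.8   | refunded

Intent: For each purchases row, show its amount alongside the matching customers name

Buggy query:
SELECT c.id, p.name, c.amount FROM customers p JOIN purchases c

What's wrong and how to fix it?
Bug: JOIN with no ON clause produces a cartesian product; every purchases row pairs with every customers row

Fix: Specify the join condition linking the foreign key to the parent id

Corrected query:
SELECT c.id, p.name, c.amount FROM customers p JOIN purchases c ON c.customer_id = p.id

Result:
id | name  | amount 
---+-------+--------
1  | Grace | 996.46 
2  | Carol | 1410.79
3  | Eve   | 1672.16
4  | Carol | 1727.38
5  | Carol | 1029.03
6  | Grace | 1172.39
7  | Grace | 751.8  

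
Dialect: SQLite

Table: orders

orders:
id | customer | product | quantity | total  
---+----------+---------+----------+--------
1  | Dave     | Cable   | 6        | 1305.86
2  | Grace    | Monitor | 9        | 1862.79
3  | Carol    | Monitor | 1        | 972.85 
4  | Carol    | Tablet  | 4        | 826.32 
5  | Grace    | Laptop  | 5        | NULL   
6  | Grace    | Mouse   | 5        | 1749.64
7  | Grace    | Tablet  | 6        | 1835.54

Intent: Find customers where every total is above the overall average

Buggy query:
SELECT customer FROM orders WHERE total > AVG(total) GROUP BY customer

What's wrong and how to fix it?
Bug: AVG() is an aggregate; it can't sit directly in WHERE

Fix: Use a subquery for AVG and a HAVING MIN(...) filter so the condition holds for every row in the group

Corrected query:
SELECT customer FROM orders GROUP BY customer HAVING MIN(total) > (SELECT AVG(total) FROM orders)

Result:
customer
--------
Grace   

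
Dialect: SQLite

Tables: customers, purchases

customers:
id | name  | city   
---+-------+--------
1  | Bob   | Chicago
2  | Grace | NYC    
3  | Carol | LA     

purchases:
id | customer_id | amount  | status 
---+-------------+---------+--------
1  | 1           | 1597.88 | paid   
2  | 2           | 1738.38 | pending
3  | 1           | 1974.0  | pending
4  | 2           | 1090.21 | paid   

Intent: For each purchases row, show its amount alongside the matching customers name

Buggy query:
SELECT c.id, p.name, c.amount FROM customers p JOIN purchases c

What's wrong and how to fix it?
Bug: JOIN with no ON clause produces a cartesian product; every purchases row pairs with every customers row

Fix: Specify the join condition linking the foreign key to the parent id

Corrected query:
SELECT c.id, p.name, c.amount FROM customers p JOIN purchases c ON c.customer_id = p.id

Result:
id | name  | amount 
---+-------+--------
1  | Bob   | 1597.88
2  | Grace | 1738.38
3  | Bob   | 1974   
4  | Grace | 1090.21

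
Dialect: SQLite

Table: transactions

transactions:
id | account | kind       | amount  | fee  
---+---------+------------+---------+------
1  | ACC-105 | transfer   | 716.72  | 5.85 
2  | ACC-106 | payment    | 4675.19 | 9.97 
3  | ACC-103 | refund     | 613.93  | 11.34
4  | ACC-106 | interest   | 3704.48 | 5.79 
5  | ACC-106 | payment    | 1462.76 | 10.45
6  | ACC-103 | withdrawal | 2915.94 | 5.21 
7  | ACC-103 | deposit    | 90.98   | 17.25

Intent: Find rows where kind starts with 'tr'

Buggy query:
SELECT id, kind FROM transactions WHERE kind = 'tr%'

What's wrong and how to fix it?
Bug: '=' compares the literal string including the % character; pattern matching needs LIKE

Fix: Replace '=' with LIKE so 'tr%' is treated as a pattern

Corrected query:
SELECT id, kind FROM transactions WHERE kind LIKE 'tr%'

Result:
id | kind    
---+---------
1  | transfer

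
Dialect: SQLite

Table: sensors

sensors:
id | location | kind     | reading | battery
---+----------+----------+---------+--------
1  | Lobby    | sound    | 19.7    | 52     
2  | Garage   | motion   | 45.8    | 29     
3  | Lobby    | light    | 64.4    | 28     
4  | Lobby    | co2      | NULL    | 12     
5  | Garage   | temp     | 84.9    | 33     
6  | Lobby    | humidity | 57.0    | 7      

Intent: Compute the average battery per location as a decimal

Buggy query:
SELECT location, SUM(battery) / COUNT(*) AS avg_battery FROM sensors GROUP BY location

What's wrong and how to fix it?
Bug: Both operands are integers, so '/' performs integer division and truncates

Fix: Cast one side to REAL so the division keeps the fractional part

Corrected query:
SELECT location, SUM(battery) * 1.0 / COUNT(*) AS avg_battery FROM sensors GROUP BY location

Result:
location | avg_battery
---------+------------
Garage   | 31         
Lobby    | 24.75      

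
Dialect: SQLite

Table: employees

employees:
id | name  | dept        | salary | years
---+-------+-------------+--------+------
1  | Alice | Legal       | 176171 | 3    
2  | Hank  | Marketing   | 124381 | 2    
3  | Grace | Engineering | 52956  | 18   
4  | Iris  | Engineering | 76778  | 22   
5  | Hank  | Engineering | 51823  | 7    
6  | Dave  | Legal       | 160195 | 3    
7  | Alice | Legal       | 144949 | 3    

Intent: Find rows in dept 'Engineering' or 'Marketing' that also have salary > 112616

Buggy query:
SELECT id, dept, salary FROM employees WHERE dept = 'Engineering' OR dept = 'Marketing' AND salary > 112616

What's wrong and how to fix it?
Bug: AND binds tighter than OR, so this parses as dept = 'Engineering' OR (dept = 'Marketing' AND salary > 112616)

Fix: Add parentheses around the OR so the AND applies to both alternatives

Corrected query:
SELECT id, dept, salary FROM employees WHERE (dept = 'Engineering' OR dept = 'Marketing') AND salary > 112616

Result:
id | dept      | salary
---+-----------+-------
2  | Marketing | 124381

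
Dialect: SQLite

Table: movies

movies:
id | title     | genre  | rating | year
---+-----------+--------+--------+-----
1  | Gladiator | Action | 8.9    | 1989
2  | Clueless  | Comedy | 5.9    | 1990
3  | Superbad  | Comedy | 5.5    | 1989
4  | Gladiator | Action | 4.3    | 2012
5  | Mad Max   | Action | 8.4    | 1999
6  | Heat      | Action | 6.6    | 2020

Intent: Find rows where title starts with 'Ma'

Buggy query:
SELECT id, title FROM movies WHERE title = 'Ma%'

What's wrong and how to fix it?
Bug: Wildcards only work with LIKE; '=' treats '%' as a literal character

Fix: Replace '=' with LIKE so 'Ma%' is treated as a pattern

Corrected query:
SELECT id, title FROM movies WHERE title LIKE 'Ma%'

Result:
id | title  
---+--------
5  | Mad Max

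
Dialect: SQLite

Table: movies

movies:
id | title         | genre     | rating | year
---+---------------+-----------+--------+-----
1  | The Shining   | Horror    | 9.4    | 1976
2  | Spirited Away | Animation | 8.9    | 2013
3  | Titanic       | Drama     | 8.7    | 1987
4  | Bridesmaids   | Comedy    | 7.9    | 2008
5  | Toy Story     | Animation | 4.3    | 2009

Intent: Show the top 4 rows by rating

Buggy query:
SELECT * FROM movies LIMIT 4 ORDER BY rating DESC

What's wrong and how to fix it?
Bug: ORDER BY cannot follow LIMIT; LIMIT is the final clause

Fix: Sort with ORDER BY, then apply LIMIT

Corrected query:
SELECT * FROM movies ORDER BY rating DESC LIMIT 4

Result:
id | title         | genre     | rating | year
---+---------------+-----------+--------+-----
1  | The Shining   | Horror    | 9.4    | 1976
2  | Spirited Away | Animation | 8.9    | 2013
3  | Titanic       | Drama     | 8.7    | 1987
4  | Bridesmaids   | Comedy    | 7.9    | 2008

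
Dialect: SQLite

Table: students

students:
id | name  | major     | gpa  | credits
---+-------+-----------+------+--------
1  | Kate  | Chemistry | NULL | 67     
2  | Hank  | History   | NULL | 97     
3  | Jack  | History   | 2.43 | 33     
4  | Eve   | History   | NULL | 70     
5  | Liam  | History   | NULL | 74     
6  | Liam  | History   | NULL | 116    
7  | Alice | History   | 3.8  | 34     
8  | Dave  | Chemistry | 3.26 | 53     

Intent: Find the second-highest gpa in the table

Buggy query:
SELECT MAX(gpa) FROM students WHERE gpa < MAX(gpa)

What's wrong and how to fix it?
Bug: MAX(gpa) on the right of the comparison is an aggregate-in-WHERE error

Fix: Compute the overall MAX in a subquery, then take MAX of rows below it

Corrected query:
SELECT MAX(gpa) FROM students WHERE gpa < (SELECT MAX(gpa) FROM students)

Result:
MAX(gpa)
--------
3.26    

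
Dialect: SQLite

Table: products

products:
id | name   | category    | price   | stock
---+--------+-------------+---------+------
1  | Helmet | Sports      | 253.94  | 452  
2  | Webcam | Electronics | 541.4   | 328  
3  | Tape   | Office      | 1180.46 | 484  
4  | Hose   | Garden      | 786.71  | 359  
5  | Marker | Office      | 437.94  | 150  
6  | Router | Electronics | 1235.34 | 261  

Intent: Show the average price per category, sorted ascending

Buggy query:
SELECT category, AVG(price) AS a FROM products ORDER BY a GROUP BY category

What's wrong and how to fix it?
Bug: GROUP BY must precede ORDER BY

Fix: Move ORDER BY to the end, after GROUP BY

Corrected query:
SELECT category, AVG(price) AS a FROM products GROUP BY category ORDER BY a

Result:
category    | a     
------------+-------
Sports      | 253.94
Garden      | 786.71
Office      | 809.2 
Electronics | 888.37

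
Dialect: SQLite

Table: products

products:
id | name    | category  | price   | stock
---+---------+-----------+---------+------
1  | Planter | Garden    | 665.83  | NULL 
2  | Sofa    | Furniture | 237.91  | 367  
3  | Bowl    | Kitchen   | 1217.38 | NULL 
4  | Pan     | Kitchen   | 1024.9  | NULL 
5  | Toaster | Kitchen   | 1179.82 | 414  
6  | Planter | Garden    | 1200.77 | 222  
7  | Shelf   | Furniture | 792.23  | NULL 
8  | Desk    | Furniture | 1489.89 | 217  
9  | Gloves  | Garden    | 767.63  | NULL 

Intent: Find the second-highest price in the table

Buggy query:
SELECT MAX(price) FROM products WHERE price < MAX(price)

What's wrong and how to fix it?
Bug: MAX(price) on the right of the comparison is an aggregate-in-WHERE error

Fix: Compute the overall MAX in a subquery, then take MAX of rows below it

Corrected query:
SELECT MAX(price) FROM products WHERE price < (SELECT MAX(price) FROM products)

Result:
MAX(price)
----------
1217.38   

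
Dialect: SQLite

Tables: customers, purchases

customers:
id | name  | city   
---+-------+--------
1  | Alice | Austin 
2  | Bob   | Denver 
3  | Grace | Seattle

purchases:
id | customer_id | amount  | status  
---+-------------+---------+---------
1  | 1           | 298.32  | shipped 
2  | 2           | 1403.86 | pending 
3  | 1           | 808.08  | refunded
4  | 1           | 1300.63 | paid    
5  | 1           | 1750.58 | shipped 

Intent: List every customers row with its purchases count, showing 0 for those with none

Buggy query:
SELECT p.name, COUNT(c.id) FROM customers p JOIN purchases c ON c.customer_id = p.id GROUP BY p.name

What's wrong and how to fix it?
Bug: INNER JOIN drops customers rows that have no matching purchases rows

Fix: Switch to LEFT JOIN to retain unmatched parent rows

Corrected query:
SELECT p.name, COUNT(c.id) FROM customers p LEFT JOIN purchases c ON c.customer_id = p.id GROUP BY p.name

Result:
name  | COUNT(c.id)
------+------------
Alice | 4          
Bob   | 1          
Grace | 0          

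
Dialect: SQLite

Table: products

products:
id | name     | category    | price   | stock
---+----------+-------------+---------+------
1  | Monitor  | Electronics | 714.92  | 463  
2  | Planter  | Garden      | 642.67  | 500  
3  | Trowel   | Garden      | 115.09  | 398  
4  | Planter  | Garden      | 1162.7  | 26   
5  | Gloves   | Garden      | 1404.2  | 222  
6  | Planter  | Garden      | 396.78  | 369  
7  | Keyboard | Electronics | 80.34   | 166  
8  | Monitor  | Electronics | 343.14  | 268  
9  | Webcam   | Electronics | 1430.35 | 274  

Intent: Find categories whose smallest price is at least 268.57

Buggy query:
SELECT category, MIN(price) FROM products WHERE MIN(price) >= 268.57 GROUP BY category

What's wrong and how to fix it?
Bug: MIN() in WHERE is a misuse of aggregate

Fix: Use HAVING for the per-group MIN condition

Corrected query:
SELECT category, MIN(price) FROM products GROUP BY category HAVING MIN(price) >= 268.57

Result:
(no rows)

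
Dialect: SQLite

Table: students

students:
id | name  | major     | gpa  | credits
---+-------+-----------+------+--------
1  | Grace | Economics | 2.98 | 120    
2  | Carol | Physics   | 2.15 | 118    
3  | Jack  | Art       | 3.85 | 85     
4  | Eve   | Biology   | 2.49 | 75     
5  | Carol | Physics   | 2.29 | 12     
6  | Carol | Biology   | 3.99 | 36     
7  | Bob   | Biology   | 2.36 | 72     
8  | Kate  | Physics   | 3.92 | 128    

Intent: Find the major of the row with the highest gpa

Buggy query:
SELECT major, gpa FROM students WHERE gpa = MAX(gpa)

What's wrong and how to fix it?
Bug: MAX(gpa) is an aggregate and cannot be used directly in WHERE

Fix: Use a subquery: WHERE gpa = (SELECT MAX(gpa) FROM students)

Corrected query:
SELECT major, gpa FROM students WHERE gpa = (SELECT MAX(gpa) FROM students)

Result:
major   | gpa 
--------+-----
Biology | 3.99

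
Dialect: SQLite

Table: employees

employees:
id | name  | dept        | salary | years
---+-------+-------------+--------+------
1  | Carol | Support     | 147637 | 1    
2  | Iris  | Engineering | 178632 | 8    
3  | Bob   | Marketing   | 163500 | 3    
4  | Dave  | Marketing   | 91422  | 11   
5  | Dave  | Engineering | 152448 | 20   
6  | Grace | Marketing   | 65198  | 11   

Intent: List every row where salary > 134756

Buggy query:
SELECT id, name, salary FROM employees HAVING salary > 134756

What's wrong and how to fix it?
Bug: This is a non-aggregate query (no GROUP BY, no aggregates), so in SQLite the HAVING clause is invalid here; a row-level condition belongs in WHERE

Fix: Replace HAVING with WHERE since the condition applies to individual rows

Corrected query:
SELECT id, name, salary FROM employees WHERE salary > 134756

Result:
id | name  | salary
---+-------+-------
1  | Carol | 147637
2  | Iris  | 178632
3  | Bob   | 163500
5  | Dave  | 152448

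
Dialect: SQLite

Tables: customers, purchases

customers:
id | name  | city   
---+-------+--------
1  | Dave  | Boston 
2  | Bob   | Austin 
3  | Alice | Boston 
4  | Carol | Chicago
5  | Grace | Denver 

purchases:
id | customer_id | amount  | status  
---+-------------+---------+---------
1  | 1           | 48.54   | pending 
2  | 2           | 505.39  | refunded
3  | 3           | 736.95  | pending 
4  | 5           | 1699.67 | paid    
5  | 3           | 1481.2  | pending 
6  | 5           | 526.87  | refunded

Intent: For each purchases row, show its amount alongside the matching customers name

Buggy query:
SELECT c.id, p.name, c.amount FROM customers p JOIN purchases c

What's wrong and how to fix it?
Bug: Missing join condition: each purchases row is matched to all customers rows instead of just its own

Fix: Add ON c.customer_id = p.id to the JOIN

Corrected query:
SELECT c.id, p.name, c.amount FROM customers p JOIN purchases c ON c.customer_id = p.id

Result:
id | name  | amount 
---+-------+--------
1  | Dave  | 48.54  
2  | Bob   | 505.39 
3  | Alice | 736.95 
4  | Grace | 1699.67
5  | Alice | 1481.2 
6  | Grace | 526.87 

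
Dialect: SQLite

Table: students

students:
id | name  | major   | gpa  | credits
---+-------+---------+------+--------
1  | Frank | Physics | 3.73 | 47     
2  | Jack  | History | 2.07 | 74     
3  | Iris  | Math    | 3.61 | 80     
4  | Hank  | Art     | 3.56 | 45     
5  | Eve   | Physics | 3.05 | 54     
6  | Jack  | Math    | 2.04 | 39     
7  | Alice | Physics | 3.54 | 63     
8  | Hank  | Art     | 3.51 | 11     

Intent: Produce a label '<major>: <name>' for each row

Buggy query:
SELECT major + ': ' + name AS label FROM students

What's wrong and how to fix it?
Bug: '+' is numeric addition; on text columns SQLite converts them to 0 instead of concatenating

Fix: Replace + with || to concatenate text

Corrected query:
SELECT major || ': ' || name AS label FROM students

Result:
label         
--------------
Physics: Frank
History: Jack 
Math: Iris    
Art: Hank     
Physics: Eve  
Math: Jack    
Physics: Alice
Art: Hank     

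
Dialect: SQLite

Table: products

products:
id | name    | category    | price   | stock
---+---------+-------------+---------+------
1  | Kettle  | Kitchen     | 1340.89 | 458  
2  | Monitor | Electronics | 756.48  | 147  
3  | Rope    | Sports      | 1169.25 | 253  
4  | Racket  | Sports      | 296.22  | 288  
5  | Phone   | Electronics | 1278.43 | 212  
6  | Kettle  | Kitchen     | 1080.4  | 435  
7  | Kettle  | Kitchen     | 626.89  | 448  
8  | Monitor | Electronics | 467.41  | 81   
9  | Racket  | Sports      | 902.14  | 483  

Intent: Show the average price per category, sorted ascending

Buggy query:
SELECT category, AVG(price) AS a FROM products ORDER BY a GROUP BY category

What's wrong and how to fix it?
Bug: GROUP BY must precede ORDER BY

Fix: Move ORDER BY to the end, after GROUP BY

Corrected query:
SELECT category, AVG(price) AS a FROM products GROUP BY category ORDER BY a

Result:
category    | a         
------------+-----------
Sports      | 789.203333
Electronics | 834.106667
Kitchen     | 1016.06   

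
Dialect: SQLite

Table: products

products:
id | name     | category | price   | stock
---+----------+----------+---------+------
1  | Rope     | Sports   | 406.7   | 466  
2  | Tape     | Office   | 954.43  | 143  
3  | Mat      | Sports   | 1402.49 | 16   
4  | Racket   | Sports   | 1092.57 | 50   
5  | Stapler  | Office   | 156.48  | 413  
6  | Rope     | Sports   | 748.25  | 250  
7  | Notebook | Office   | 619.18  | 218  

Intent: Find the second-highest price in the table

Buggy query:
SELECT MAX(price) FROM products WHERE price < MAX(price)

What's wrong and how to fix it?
Bug: MAX(price) on the right of the comparison is an aggregate-in-WHERE error

Fix: Compute the overall MAX in a subquery, then take MAX of rows below it

Corrected query:
SELECT MAX(price) FROM products WHERE price < (SELECT MAX(price) FROM products)

Result:
MAX(price)
----------
1092.57   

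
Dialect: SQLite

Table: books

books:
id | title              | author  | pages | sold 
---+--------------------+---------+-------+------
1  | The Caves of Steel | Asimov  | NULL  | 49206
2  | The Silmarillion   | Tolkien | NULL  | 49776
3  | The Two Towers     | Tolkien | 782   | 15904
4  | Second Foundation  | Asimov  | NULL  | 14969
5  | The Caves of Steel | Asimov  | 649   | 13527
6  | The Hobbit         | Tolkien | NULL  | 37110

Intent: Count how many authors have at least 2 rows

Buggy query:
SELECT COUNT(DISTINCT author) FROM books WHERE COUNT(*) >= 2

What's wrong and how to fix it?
Bug: COUNT(*) cannot appear in WHERE; the per-group count doesn't exist yet

Fix: Group first with HAVING COUNT(*) >= 2, then COUNT the resulting groups

Corrected query:
SELECT COUNT(*) FROM (SELECT author FROM books GROUP BY author HAVING COUNT(*) >= 2)

Result:
COUNT(*)
--------
2       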